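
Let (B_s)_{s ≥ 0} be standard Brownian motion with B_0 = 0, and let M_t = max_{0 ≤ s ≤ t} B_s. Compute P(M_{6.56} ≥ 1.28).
P(M_{6.56} ≥ 1.28) = 2·P(B_{6.56} ≥ 1.28) = 2(1 − Φ(1.28/√6.56)) ≈ 0.6172

By the reflection principle for Brownian motion, P(M_t ≥ a) = 2 · P(B_t ≥ a) for a ≥ 0. Since B_t ~ N(0, t), P(B_t ≥ 1.28) = 1 − Φ(1.28/√t) = 1 − Φ(1.28/√6.56) = 1 − Φ(0.4998). So
  P(M_{6.56} ≥ 1.28) = 2(1 − Φ(0.4998)) ≈ 0.6172.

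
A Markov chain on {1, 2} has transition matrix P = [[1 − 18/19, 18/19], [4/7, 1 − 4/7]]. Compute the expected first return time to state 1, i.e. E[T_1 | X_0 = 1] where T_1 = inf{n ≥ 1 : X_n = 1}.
E[T_1 | X_0 = 1] = 1/π_1 = 101/38

For an irreducible recurrent Markov chain with stationary distribution π, E[T_i | X_0 = i] = 1/π_i (Kac's formula). Here π_1 = (4/7)/(18/19 + 4/7) = (4/7)/(202/133) = 38/101, so E[T_1 | X_0 = 1] = 1/π_1 = (18/19 + 4/7)/(4/7) = (202/133)/(4/7) = 101/38.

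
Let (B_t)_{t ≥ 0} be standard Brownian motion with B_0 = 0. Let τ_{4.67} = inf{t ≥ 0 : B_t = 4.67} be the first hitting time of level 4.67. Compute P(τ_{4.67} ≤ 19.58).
P(τ_{4.67} ≤ 19.58) = 2(1 − Φ(4.67/√19.58)) = 2(1 − Φ(1.0554)) ≈ 0.2912

By the reflection principle for standard BM, P(τ_b ≤ t) = 2 · P(B_t ≥ b). Since B_t ~ N(0, t), P(B_t ≥ 4.67) = 1 − Φ(4.67/√t) = 1 − Φ(4.67/√19.58) = 1 − Φ(1.0554) ≈ 0.14562. Doubling: P(τ_{4.67} ≤ 19.58) ≈ 2 · 0.14562 = 0.29124 ≈ 0.2912.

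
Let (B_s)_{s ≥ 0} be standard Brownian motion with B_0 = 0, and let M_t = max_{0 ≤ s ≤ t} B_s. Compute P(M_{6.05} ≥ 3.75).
P(M_{6.05} ≥ 3.75) = 2·P(B_{6.05} ≥ 3.75) = 2(1 − Φ(3.75/√6.05)) ≈ 0.1274

By the reflection principle for Brownian motion, P(M_t ≥ a) = 2 · P(B_t ≥ a) for a ≥ 0. Since B_t ~ N(0, t), P(B_t ≥ 3.75) = 1 − Φ(3.75/√t) = 1 − Φ(3.75/√6.05) = 1 − Φ(1.5246). So
  P(M_{6.05} ≥ 3.75) = 2(1 − Φ(1.5246)) ≈ 0.1274.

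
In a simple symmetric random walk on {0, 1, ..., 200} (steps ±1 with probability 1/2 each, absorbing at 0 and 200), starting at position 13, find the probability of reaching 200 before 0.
P(hit 200 before 0) = 13/200

Let u_k = P(hit 200 before 0 | start at k). Then u_0 = 0, u_200 = 1, and u_k = u_{k-1}/2 + u_{k+1}/2 for 1 ≤ k ≤ 199. This harmonic recurrence is solved by u_k = k/200, giving u_13 = 13/200.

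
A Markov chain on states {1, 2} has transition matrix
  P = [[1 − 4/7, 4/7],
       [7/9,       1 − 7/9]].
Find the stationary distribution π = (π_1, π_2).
π_1 = 49/85, π_2 = 36/85

Solve πP = π with π_1 + π_2 = 1. From πP = π: π_1 · (1 − 4/7) + π_2 · 7/9 = π_1 ⇒ π_2 · 7/9 = π_1 · 4/7 ⇒ π_2/π_1 = (4/7)/(7/9) = 36/49. Together with π_1 + π_2 = 1:
  π_1 = (7/9)/(4/7 + 7/9) = (7/9)/(85/63) = 49/85,
  π_2 = (4/7)/(4/7 + 7/9) = (4/7)/(85/63) = 36/85.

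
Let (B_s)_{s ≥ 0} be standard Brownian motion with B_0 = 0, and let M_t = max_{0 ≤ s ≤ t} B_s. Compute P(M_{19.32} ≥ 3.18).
P(M_{19.32} ≥ 3.18) = 2·P(B_{19.32} ≥ 3.18) = 2(1 − Φ(3.18/√19.32)) ≈ 0.4694

By the reflection principle for Brownian motion, P(M_t ≥ a) = 2 · P(B_t ≥ a) for a ≥ 0. Since B_t ~ N(0, t), P(B_t ≥ 3.18) = 1 − Φ(3.18/√t) = 1 − Φ(3.18/√19.32) = 1 − Φ(0.7235). So
  P(M_{19.32} ≥ 3.18) = 2(1 − Φ(0.7235)) ≈ 0.4694.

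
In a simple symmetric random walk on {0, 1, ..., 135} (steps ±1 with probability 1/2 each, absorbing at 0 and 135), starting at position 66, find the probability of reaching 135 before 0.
P(hit 135 before 0) = 66/135 = 22/45

Let u_k = P(hit 135 before 0 | start at k). Then u_0 = 0, u_135 = 1, and u_k = u_{k-1}/2 + u_{k+1}/2 for 1 ≤ k ≤ 134. This harmonic recurrence is solved by u_k = k/135, giving u_66 = 66/135 = 22/45.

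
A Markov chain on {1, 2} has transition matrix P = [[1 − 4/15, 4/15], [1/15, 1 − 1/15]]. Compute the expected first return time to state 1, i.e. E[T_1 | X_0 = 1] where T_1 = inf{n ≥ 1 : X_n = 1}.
E[T_1 | X_0 = 1] = 1/π_1 = 5

For an irreducible recurrent Markov chain with stationary distribution π, E[T_i | X_0 = i] = 1/π_i (Kac's formula). Here π_1 = (1/15)/(4/15 + 1/15) = (1/15)/(1/3) = 1/5, so E[T_1 | X_0 = 1] = 1/π_1 = (4/15 + 1/15)/(1/15) = (1/3)/(1/15) = 5.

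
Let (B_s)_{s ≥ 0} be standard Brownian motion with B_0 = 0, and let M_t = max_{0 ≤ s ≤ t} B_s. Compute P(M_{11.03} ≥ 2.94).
P(M_{11.03} ≥ 2.94) = 2·P(B_{11.03} ≥ 2.94) = 2(1 − Φ(2.94/√11.03)) ≈ 0.3760

By the reflection principle for Brownian motion, P(M_t ≥ a) = 2 · P(B_t ≥ a) for a ≥ 0. Since B_t ~ N(0, t), P(B_t ≥ 2.94) = 1 − Φ(2.94/√t) = 1 − Φ(2.94/√11.03) = 1 − Φ(0.8852). So
  P(M_{11.03} ≥ 2.94) = 2(1 − Φ(0.8852)) ≈ 0.3760.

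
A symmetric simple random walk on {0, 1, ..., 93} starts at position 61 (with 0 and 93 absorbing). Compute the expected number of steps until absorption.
E[τ | X_0 = 61] = 1952

Let v_k = E[τ | X_0 = k]. Boundary: v_0 = v_93 = 0. Recurrence: v_k = 1 + (v_{k-1} + v_{k+1})/2 for 1 ≤ k ≤ 92. The particular solution to v_k − (v_{k-1} + v_{k+1})/2 = 1 is v_k = −k^2. Adding homogeneous solution A + B k and matching boundaries gives v_k = k (93 − k). Substituting k = 61: v_61 = 61 · 32 = 1952.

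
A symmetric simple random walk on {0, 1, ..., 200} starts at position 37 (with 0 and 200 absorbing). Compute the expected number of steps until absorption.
E[τ | X_0 = 37] = 6031

Let v_k = E[τ | X_0 = k]. Boundary: v_0 = v_200 = 0. Recurrence: v_k = 1 + (v_{k-1} + v_{k+1})/2 for 1 ≤ k ≤ 199. The particular solution to v_k − (v_{k-1} + v_{k+1})/2 = 1 is v_k = −k^2. Adding homogeneous solution A + B k and matching boundaries gives v_k = k (200 − k). Substituting k = 37: v_37 = 37 · 163 = 6031.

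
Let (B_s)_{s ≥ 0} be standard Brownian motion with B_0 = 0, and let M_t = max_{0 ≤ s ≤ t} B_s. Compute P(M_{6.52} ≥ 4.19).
P(M_{6.52} ≥ 4.19) = 2·P(B_{6.52} ≥ 4.19) = 2(1 − Φ(4.19/√6.52)) ≈ 0.1008

By the reflection principle for Brownian motion, P(M_t ≥ a) = 2 · P(B_t ≥ a) for a ≥ 0. Since B_t ~ N(0, t), P(B_t ≥ 4.19) = 1 − Φ(4.19/√t) = 1 − Φ(4.19/√6.52) = 1 − Φ(1.6409). So
  P(M_{6.52} ≥ 4.19) = 2(1 − Φ(1.6409)) ≈ 0.1008.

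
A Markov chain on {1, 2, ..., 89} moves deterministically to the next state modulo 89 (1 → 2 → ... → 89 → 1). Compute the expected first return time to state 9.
E[T_9 | X_0 = 9] = 89

The chain cycles deterministically, so starting at state 9 it returns in exactly 89 steps. Equivalently, the stationary distribution is uniform π_j = 1/89 for every state j, so by Kac's formula E[T_9] = 1/π_9 = 89.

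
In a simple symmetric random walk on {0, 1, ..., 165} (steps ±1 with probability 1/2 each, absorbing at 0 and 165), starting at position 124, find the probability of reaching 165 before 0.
P(hit 165 before 0) = 124/165

Let u_k = P(hit 165 before 0 | start at k). Then u_0 = 0, u_165 = 1, and u_k = u_{k-1}/2 + u_{k+1}/2 for 1 ≤ k ≤ 164. This harmonic recurrence is solved by u_k = k/165, giving u_124 = 124/165.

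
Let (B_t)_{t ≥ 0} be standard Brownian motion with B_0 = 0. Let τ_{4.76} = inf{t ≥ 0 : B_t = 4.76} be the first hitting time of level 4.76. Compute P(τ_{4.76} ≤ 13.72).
P(τ_{4.76} ≤ 13.72) = 2(1 − Φ(4.76/√13.72)) = 2(1 − Φ(1.2851)) ≈ 0.1988

By the reflection principle for standard BM, P(τ_b ≤ t) = 2 · P(B_t ≥ b). Since B_t ~ N(0, t), P(B_t ≥ 4.76) = 1 − Φ(4.76/√t) = 1 − Φ(4.76/√13.72) = 1 − Φ(1.2851) ≈ 0.09938. Doubling: P(τ_{4.76} ≤ 13.72) ≈ 2 · 0.09938 = 0.19876 ≈ 0.1988.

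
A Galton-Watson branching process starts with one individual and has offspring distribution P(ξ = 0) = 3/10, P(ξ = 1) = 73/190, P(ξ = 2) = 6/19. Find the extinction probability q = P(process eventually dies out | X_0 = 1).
q = 19/20

The pgf is f(s) = 3/10 + 73/190·s + 6/19·s². The extinction probability q is the smallest fixed point of f in [0, 1]. Setting s = f(s):
  6/19·s² + (73/190 − 1)·s + 3/10 = 0
  6/19·s² − (3/10 + 6/19)·s + 3/10 = 0
which factors as (s − 1)·(6/19·s − 3/10) = 0, giving roots s = 1 and s = (3/10)/(6/19) = 19/20.
Mean offspring μ = 73/190 + 2·6/19 = 193/190 > 1 (supercritical), so q < 1. The extinction probability is the smaller root: q = (3/10)/(6/19) = 19/20.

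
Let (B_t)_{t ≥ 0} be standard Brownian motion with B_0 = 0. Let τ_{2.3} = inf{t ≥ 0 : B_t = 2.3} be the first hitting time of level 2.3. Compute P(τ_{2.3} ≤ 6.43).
P(τ_{2.3} ≤ 6.43) = 2(1 − Φ(2.3/√6.43)) = 2(1 − Φ(0.9070)) ≈ 0.3644

By the reflection principle for standard BM, P(τ_b ≤ t) = 2 · P(B_t ≥ b). Since B_t ~ N(0, t), P(B_t ≥ 2.3) = 1 − Φ(2.3/√t) = 1 − Φ(2.3/√6.43) = 1 − Φ(0.9070) ≈ 0.18220. Doubling: P(τ_{2.3} ≤ 6.43) ≈ 2 · 0.18220 = 0.36440 ≈ 0.3644.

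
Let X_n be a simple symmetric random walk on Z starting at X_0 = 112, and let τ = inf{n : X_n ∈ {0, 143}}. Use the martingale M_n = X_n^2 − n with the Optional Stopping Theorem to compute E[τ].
E[τ] = 3472

M_n = X_n^2 − n is a martingale (since E[X_{n+1}^2 | F_n] = X_n^2 + 1). By OST (τ has finite mean in a bounded region), E[M_τ] = E[M_0] = X_0^2 − 0 = 112^2 = 12544. Also E[M_τ] = E[X_τ^2] − E[τ]. The walk exits at 0 or 143, with P(hit 143 first) = 112/143, so E[X_τ^2] = 143^2 · 112/143 + 0 = 16016. Thus E[τ] = E[X_τ^2] − E[M_τ] = 16016 − 12544 = 3472 = 112(143 − 112) = 3472.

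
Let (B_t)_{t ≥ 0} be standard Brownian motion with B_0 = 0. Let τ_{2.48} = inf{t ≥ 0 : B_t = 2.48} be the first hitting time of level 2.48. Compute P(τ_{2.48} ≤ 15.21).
P(τ_{2.48} ≤ 15.21) = 2(1 − Φ(2.48/√15.21)) = 2(1 − Φ(0.6359)) ≈ 0.5248

By the reflection principle for standard BM, P(τ_b ≤ t) = 2 · P(B_t ≥ b). Since B_t ~ N(0, t), P(B_t ≥ 2.48) = 1 − Φ(2.48/√t) = 1 − Φ(2.48/√15.21) = 1 − Φ(0.6359) ≈ 0.26242. Doubling: P(τ_{2.48} ≤ 15.21) ≈ 2 · 0.26242 = 0.52484 ≈ 0.5248.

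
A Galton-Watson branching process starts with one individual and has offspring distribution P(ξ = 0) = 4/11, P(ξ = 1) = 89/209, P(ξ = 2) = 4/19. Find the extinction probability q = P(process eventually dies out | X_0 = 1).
q = 1

Mean offspring μ = 0·4/11 + 1·89/209 + 2·4/19 = 177/209 ≤ 1. For μ ≤ 1 with offspring not concentrated at 1, the Galton-Watson process goes extinct almost surely, so q = 1.
(Algebraic check: The pgf is f(s) = 4/11 + 89/209·s + 4/19·s². The extinction probability q is the smallest fixed point of f in [0, 1]. Setting s = f(s):
  4/19·s² + (89/209 − 1)·s + 4/11 = 0
  4/19·s² − (4/11 + 4/19)·s + 4/11 = 0
which factors as (s − 1)·(4/19·s − 4/11) = 0, giving roots s = 1 and s = (4/11)/(4/19) = 19/11. Since 19/11 ≥ 1, the smallest root in [0, 1] is s = 1.)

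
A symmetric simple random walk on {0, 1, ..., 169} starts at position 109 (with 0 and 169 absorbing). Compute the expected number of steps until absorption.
E[τ | X_0 = 109] = 6540

Let v_k = E[τ | X_0 = k]. Boundary: v_0 = v_169 = 0. Recurrence: v_k = 1 + (v_{k-1} + v_{k+1})/2 for 1 ≤ k ≤ 168. The particular solution to v_k − (v_{k-1} + v_{k+1})/2 = 1 is v_k = −k^2. Adding homogeneous solution A + B k and matching boundaries gives v_k = k (169 − k). Substituting k = 109: v_109 = 109 · 60 = 6540.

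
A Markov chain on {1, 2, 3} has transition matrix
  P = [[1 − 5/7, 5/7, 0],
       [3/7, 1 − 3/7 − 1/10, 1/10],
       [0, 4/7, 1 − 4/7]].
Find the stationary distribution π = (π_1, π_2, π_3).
π = (24/71, 40/71, 7/71)

This is a birth-death chain on three states, which satisfies detailed balance: π_1 · P_{12} = π_2 · P_{21} and π_2 · P_{23} = π_3 · P_{32}.
From π_1 · 5/7 = π_2 · 3/7: π_2/π_1 = (5/7)/(3/7) = 5/3.
From π_2 · 1/10 = π_3 · 4/7: π_3/π_2 = (1/10)/(4/7) = 7/40.
Take π_1 proportional to 1; then unnormalized π = (1, 5/3, 7/24). Normalize by dividing by the sum 71/24:
  π = (24/71, 40/71, 7/71).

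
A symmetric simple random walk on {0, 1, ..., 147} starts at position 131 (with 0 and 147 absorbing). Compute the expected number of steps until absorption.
E[τ | X_0 = 131] = 2096

Let v_k = E[τ | X_0 = k]. Boundary: v_0 = v_147 = 0. Recurrence: v_k = 1 + (v_{k-1} + v_{k+1})/2 for 1 ≤ k ≤ 146. The particular solution to v_k − (v_{k-1} + v_{k+1})/2 = 1 is v_k = −k^2. Adding homogeneous solution A + B k and matching boundaries gives v_k = k (147 − k). Substituting k = 131: v_131 = 131 · 16 = 2096.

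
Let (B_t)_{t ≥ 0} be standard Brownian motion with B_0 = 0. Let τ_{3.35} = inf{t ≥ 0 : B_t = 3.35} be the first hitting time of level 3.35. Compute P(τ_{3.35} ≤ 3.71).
P(τ_{3.35} ≤ 3.71) = 2(1 − Φ(3.35/√3.71)) = 2(1 − Φ(1.7392)) ≈ 0.0820

By the reflection principle for standard BM, P(τ_b ≤ t) = 2 · P(B_t ≥ b). Since B_t ~ N(0, t), P(B_t ≥ 3.35) = 1 − Φ(3.35/√t) = 1 − Φ(3.35/√3.71) = 1 − Φ(1.7392) ≈ 0.04100. Doubling: P(τ_{3.35} ≤ 3.71) ≈ 2 · 0.04100 = 0.08200 ≈ 0.0820.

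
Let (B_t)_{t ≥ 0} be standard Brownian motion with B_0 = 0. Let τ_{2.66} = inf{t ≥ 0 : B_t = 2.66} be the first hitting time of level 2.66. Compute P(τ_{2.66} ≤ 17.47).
P(τ_{2.66} ≤ 17.47) = 2(1 − Φ(2.66/√17.47)) = 2(1 − Φ(0.6364)) ≈ 0.5245

By the reflection principle for standard BM, P(τ_b ≤ t) = 2 · P(B_t ≥ b). Since B_t ~ N(0, t), P(B_t ≥ 2.66) = 1 − Φ(2.66/√t) = 1 − Φ(2.66/√17.47) = 1 − Φ(0.6364) ≈ 0.26226. Doubling: P(τ_{2.66} ≤ 17.47) ≈ 2 · 0.26226 = 0.52452 ≈ 0.5245.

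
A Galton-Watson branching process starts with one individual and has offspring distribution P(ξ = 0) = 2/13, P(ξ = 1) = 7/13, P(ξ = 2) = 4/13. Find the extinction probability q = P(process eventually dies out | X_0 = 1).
q = 1/2

The pgf is f(s) = 2/13 + 7/13·s + 4/13·s². The extinction probability q is the smallest fixed point of f in [0, 1]. Setting s = f(s):
  4/13·s² + (7/13 − 1)·s + 2/13 = 0
  4/13·s² − (2/13 + 4/13)·s + 2/13 = 0
which factors as (s − 1)·(4/13·s − 2/13) = 0, giving roots s = 1 and s = (2/13)/(4/13) = 1/2.
Mean offspring μ = 7/13 + 2·4/13 = 15/13 > 1 (supercritical), so q < 1. The extinction probability is the smaller root: q = (2/13)/(4/13) = 1/2.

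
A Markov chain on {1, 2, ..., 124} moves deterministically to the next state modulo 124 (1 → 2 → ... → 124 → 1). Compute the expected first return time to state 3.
E[T_3 | X_0 = 3] = 124

The chain cycles deterministically, so starting at state 3 it returns in exactly 124 steps. Equivalently, the stationary distribution is uniform π_j = 1/124 for every state j, so by Kac's formula E[T_3] = 1/π_3 = 124.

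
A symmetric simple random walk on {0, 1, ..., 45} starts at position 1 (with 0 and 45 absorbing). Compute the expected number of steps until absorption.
E[τ | X_0 = 1] = 44

Let v_k = E[τ | X_0 = k]. Boundary: v_0 = v_45 = 0. Recurrence: v_k = 1 + (v_{k-1} + v_{k+1})/2 for 1 ≤ k ≤ 44. The particular solution to v_k − (v_{k-1} + v_{k+1})/2 = 1 is v_k = −k^2. Adding homogeneous solution A + B k and matching boundaries gives v_k = k (45 − k). Substituting k = 1: v_1 = 1 · 44 = 44.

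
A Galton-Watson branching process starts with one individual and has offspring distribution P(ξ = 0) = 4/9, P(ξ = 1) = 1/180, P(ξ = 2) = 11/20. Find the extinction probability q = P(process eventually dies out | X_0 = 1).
q = 80/99

The pgf is f(s) = 4/9 + 1/180·s + 11/20·s². The extinction probability q is the smallest fixed point of f in [0, 1]. Setting s = f(s):
  11/20·s² + (1/180 − 1)·s + 4/9 = 0
  11/20·s² − (4/9 + 11/20)·s + 4/9 = 0
which factors as (s − 1)·(11/20·s − 4/9) = 0, giving roots s = 1 and s = (4/9)/(11/20) = 80/99.
Mean offspring μ = 1/180 + 2·11/20 = 199/180 > 1 (supercritical), so q < 1. The extinction probability is the smaller root: q = (4/9)/(11/20) = 80/99.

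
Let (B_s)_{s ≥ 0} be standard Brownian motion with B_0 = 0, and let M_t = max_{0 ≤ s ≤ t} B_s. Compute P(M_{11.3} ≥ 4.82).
P(M_{11.3} ≥ 4.82) = 2·P(B_{11.3} ≥ 4.82) = 2(1 − Φ(4.82/√11.3)) ≈ 0.1516

By the reflection principle for Brownian motion, P(M_t ≥ a) = 2 · P(B_t ≥ a) for a ≥ 0. Since B_t ~ N(0, t), P(B_t ≥ 4.82) = 1 − Φ(4.82/√t) = 1 − Φ(4.82/√11.3) = 1 − Φ(1.4339). So
  P(M_{11.3} ≥ 4.82) = 2(1 − Φ(1.4339)) ≈ 0.1516.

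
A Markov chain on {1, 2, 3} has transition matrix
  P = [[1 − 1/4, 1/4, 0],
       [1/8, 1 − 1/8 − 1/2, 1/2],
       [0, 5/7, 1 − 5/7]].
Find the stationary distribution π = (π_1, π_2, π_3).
π = (5/22, 5/11, 7/22)

This is a birth-death chain on three states, which satisfies detailed balance: π_1 · P_{12} = π_2 · P_{21} and π_2 · P_{23} = π_3 · P_{32}.
From π_1 · 1/4 = π_2 · 1/8: π_2/π_1 = (1/4)/(1/8) = 2.
From π_2 · 1/2 = π_3 · 5/7: π_3/π_2 = (1/2)/(5/7) = 7/10.
Take π_1 proportional to 1; then unnormalized π = (1, 2, 7/5). Normalize by dividing by the sum 22/5:
  π = (5/22, 5/11, 7/22).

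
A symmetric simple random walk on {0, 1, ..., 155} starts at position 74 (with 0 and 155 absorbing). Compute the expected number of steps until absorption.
E[τ | X_0 = 74] = 5994

Let v_k = E[τ | X_0 = k]. Boundary: v_0 = v_155 = 0. Recurrence: v_k = 1 + (v_{k-1} + v_{k+1})/2 for 1 ≤ k ≤ 154. The particular solution to v_k − (v_{k-1} + v_{k+1})/2 = 1 is v_k = −k^2. Adding homogeneous solution A + B k and matching boundaries gives v_k = k (155 − k). Substituting k = 74: v_74 = 74 · 81 = 5994.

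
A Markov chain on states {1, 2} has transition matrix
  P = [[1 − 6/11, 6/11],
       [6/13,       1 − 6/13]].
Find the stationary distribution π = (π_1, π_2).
π_1 = 11/24, π_2 = 13/24

Solve πP = π with π_1 + π_2 = 1. From πP = π: π_1 · (1 − 6/11) + π_2 · 6/13 = π_1 ⇒ π_2 · 6/13 = π_1 · 6/11 ⇒ π_2/π_1 = (6/11)/(6/13) = 13/11. Together with π_1 + π_2 = 1:
  π_1 = (6/13)/(6/11 + 6/13) = (6/13)/(144/143) = 11/24,
  π_2 = (6/11)/(6/11 + 6/13) = (6/11)/(144/143) = 13/24.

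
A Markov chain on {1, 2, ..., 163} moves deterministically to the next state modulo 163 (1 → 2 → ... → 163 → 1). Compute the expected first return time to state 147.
E[T_147 | X_0 = 147] = 163

The chain cycles deterministically, so starting at state 147 it returns in exactly 163 steps. Equivalently, the stationary distribution is uniform π_j = 1/163 for every state j, so by Kac's formula E[T_147] = 1/π_147 = 163.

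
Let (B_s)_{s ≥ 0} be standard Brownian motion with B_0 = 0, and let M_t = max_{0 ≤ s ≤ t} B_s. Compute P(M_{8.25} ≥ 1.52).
P(M_{8.25} ≥ 1.52) = 2·P(B_{8.25} ≥ 1.52) = 2(1 − Φ(1.52/√8.25)) ≈ 0.5967

By the reflection principle for Brownian motion, P(M_t ≥ a) = 2 · P(B_t ≥ a) for a ≥ 0. Since B_t ~ N(0, t), P(B_t ≥ 1.52) = 1 − Φ(1.52/√t) = 1 − Φ(1.52/√8.25) = 1 − Φ(0.5292). So
  P(M_{8.25} ≥ 1.52) = 2(1 − Φ(0.5292)) ≈ 0.5967.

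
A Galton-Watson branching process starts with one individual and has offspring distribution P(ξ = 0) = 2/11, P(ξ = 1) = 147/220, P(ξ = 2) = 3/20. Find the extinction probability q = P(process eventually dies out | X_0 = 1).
q = 1

Mean offspring μ = 0·2/11 + 1·147/220 + 2·3/20 = 213/220 ≤ 1. For μ ≤ 1 with offspring not concentrated at 1, the Galton-Watson process goes extinct almost surely, so q = 1.
(Algebraic check: The pgf is f(s) = 2/11 + 147/220·s + 3/20·s². The extinction probability q is the smallest fixed point of f in [0, 1]. Setting s = f(s):
  3/20·s² + (147/220 − 1)·s + 2/11 = 0
  3/20·s² − (2/11 + 3/20)·s + 2/11 = 0
which factors as (s − 1)·(3/20·s − 2/11) = 0, giving roots s = 1 and s = (2/11)/(3/20) = 40/33. Since 40/33 ≥ 1, the smallest root in [0, 1] is s = 1.)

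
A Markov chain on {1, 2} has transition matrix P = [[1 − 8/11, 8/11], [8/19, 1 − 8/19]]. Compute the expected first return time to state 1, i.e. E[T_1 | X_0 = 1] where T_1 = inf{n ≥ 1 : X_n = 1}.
E[T_1 | X_0 = 1] = 1/π_1 = 30/11

For an irreducible recurrent Markov chain with stationary distribution π, E[T_i | X_0 = i] = 1/π_i (Kac's formula). Here π_1 = (8/19)/(8/11 + 8/19) = (8/19)/(240/209) = 11/30, so E[T_1 | X_0 = 1] = 1/π_1 = (8/11 + 8/19)/(8/19) = (240/209)/(8/19) = 30/11.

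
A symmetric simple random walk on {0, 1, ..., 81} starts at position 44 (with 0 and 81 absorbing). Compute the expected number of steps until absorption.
E[τ | X_0 = 44] = 1628

Let v_k = E[τ | X_0 = k]. Boundary: v_0 = v_81 = 0. Recurrence: v_k = 1 + (v_{k-1} + v_{k+1})/2 for 1 ≤ k ≤ 80. The particular solution to v_k − (v_{k-1} + v_{k+1})/2 = 1 is v_k = −k^2. Adding homogeneous solution A + B k and matching boundaries gives v_k = k (81 − k). Substituting k = 44: v_44 = 44 · 37 = 1628.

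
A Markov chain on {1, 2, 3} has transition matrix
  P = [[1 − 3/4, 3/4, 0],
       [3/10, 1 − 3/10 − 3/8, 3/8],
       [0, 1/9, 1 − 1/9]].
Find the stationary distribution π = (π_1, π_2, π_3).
π = (16/191, 40/191, 135/191)

This is a birth-death chain on three states, which satisfies detailed balance: π_1 · P_{12} = π_2 · P_{21} and π_2 · P_{23} = π_3 · P_{32}.
From π_1 · 3/4 = π_2 · 3/10: π_2/π_1 = (3/4)/(3/10) = 5/2.
From π_2 · 3/8 = π_3 · 1/9: π_3/π_2 = (3/8)/(1/9) = 27/8.
Take π_1 proportional to 1; then unnormalized π = (1, 5/2, 135/16). Normalize by dividing by the sum 191/16:
  π = (16/191, 40/191, 135/191).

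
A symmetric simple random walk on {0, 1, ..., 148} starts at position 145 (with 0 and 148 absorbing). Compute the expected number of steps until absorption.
E[τ | X_0 = 145] = 435

Let v_k = E[τ | X_0 = k]. Boundary: v_0 = v_148 = 0. Recurrence: v_k = 1 + (v_{k-1} + v_{k+1})/2 for 1 ≤ k ≤ 147. The particular solution to v_k − (v_{k-1} + v_{k+1})/2 = 1 is v_k = −k^2. Adding homogeneous solution A + B k and matching boundaries gives v_k = k (148 − k). Substituting k = 145: v_145 = 145 · 3 = 435.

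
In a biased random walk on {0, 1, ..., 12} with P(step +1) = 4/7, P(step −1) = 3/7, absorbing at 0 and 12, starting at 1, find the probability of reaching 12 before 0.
P(hit 12 before 0) = (1 − (3/4)^1) / (1 − (3/4)^12) = 4194304/16245775

Let u_k denote P(reach 12 before 0 | start at k). Boundary: u_0 = 0, u_12 = 1. Recurrence: u_k = 4/7·u_{k+1} + 3/7·u_{k-1} for 1 ≤ k ≤ 11. Try u_k = A + B·r^k with r = q/p = (3/7)/(4/7) = 3/4. Substitution satisfies the recurrence; boundary conditions give:
  u_k = (1 − r^k) / (1 − r^N) = (1 − (3/4)^1) / (1 − (3/4)^12) = 4194304/16245775.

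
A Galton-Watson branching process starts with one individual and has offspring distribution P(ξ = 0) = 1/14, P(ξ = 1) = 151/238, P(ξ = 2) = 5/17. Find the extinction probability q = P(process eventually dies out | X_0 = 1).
q = 17/70

The pgf is f(s) = 1/14 + 151/238·s + 5/17·s². The extinction probability q is the smallest fixed point of f in [0, 1]. Setting s = f(s):
  5/17·s² + (151/238 − 1)·s + 1/14 = 0
  5/17·s² − (1/14 + 5/17)·s + 1/14 = 0
which factors as (s − 1)·(5/17·s − 1/14) = 0, giving roots s = 1 and s = (1/14)/(5/17) = 17/70.
Mean offspring μ = 151/238 + 2·5/17 = 291/238 > 1 (supercritical), so q < 1. The extinction probability is the smaller root: q = (1/14)/(5/17) = 17/70.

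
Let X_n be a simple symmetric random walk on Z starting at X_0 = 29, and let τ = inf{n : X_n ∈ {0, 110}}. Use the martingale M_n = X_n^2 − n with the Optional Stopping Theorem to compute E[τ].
E[τ] = 2349

M_n = X_n^2 − n is a martingale (since E[X_{n+1}^2 | F_n] = X_n^2 + 1). By OST (τ has finite mean in a bounded region), E[M_τ] = E[M_0] = X_0^2 − 0 = 29^2 = 841. Also E[M_τ] = E[X_τ^2] − E[τ]. The walk exits at 0 or 110, with P(hit 110 first) = 29/110, so E[X_τ^2] = 110^2 · 29/110 + 0 = 3190. Thus E[τ] = E[X_τ^2] − E[M_τ] = 3190 − 841 = 2349 = 29(110 − 29) = 2349.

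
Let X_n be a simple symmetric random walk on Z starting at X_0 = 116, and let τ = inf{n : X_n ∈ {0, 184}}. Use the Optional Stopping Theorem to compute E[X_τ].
E[X_τ] = 116

X_n is a martingale and τ is a bounded-mean stopping time (indeed τ is finite a.s. with bounded expectation since the walk is in a bounded region). By the OST, E[X_τ] = E[X_0] = 116. Equivalently: E[X_τ] = 184 · P(hit 184 first) + 0 · P(hit 0 first) = 184 · (116/184) = 116.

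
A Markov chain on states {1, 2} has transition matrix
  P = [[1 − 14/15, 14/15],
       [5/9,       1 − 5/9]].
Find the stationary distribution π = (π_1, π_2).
π_1 = 25/67, π_2 = 42/67

Solve πP = π with π_1 + π_2 = 1. From πP = π: π_1 · (1 − 14/15) + π_2 · 5/9 = π_1 ⇒ π_2 · 5/9 = π_1 · 14/15 ⇒ π_2/π_1 = (14/15)/(5/9) = 42/25. Together with π_1 + π_2 = 1:
  π_1 = (5/9)/(14/15 + 5/9) = (5/9)/(67/45) = 25/67,
  π_2 = (14/15)/(14/15 + 5/9) = (14/15)/(67/45) = 42/67.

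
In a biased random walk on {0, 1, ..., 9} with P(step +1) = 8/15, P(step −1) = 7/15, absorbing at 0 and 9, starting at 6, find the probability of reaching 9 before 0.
P(hit 9 before 0) = (1 − (7/8)^6) / (1 − (7/8)^9) = 437760/555409

Let u_k denote P(reach 9 before 0 | start at k). Boundary: u_0 = 0, u_9 = 1. Recurrence: u_k = 8/15·u_{k+1} + 7/15·u_{k-1} for 1 ≤ k ≤ 8. Try u_k = A + B·r^k with r = q/p = (7/15)/(8/15) = 7/8. Substitution satisfies the recurrence; boundary conditions give:
  u_k = (1 − r^k) / (1 − r^N) = (1 − (7/8)^6) / (1 − (7/8)^9) = 437760/555409.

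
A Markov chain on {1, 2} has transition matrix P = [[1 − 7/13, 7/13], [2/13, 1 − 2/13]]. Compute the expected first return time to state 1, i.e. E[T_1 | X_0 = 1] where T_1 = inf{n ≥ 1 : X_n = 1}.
E[T_1 | X_0 = 1] = 1/π_1 = 9/2

For an irreducible recurrent Markov chain with stationary distribution π, E[T_i | X_0 = i] = 1/π_i (Kac's formula). Here π_1 = (2/13)/(7/13 + 2/13) = (2/13)/(9/13) = 2/9, so E[T_1 | X_0 = 1] = 1/π_1 = (7/13 + 2/13)/(2/13) = (9/13)/(2/13) = 9/2.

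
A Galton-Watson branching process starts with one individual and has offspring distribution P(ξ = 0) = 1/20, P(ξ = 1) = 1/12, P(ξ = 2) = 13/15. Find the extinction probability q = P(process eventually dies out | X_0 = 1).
q = 3/52

The pgf is f(s) = 1/20 + 1/12·s + 13/15·s². The extinction probability q is the smallest fixed point of f in [0, 1]. Setting s = f(s):
  13/15·s² + (1/12 − 1)·s + 1/20 = 0
  13/15·s² − (1/20 + 13/15)·s + 1/20 = 0
which factors as (s − 1)·(13/15·s − 1/20) = 0, giving roots s = 1 and s = (1/20)/(13/15) = 3/52.
Mean offspring μ = 1/12 + 2·13/15 = 109/60 > 1 (supercritical), so q < 1. The extinction probability is the smaller root: q = (1/20)/(13/15) = 3/52.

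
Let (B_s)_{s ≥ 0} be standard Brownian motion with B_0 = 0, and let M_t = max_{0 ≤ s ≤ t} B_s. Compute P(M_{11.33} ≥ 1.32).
P(M_{11.33} ≥ 1.32) = 2·P(B_{11.33} ≥ 1.32) = 2(1 − Φ(1.32/√11.33)) ≈ 0.6949

By the reflection principle for Brownian motion, P(M_t ≥ a) = 2 · P(B_t ≥ a) for a ≥ 0. Since B_t ~ N(0, t), P(B_t ≥ 1.32) = 1 − Φ(1.32/√t) = 1 − Φ(1.32/√11.33) = 1 − Φ(0.3922). So
  P(M_{11.33} ≥ 1.32) = 2(1 − Φ(0.3922)) ≈ 0.6949.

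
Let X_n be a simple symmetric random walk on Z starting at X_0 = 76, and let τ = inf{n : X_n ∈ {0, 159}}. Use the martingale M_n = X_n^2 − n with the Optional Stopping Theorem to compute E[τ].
E[τ] = 6308

M_n = X_n^2 − n is a martingale (since E[X_{n+1}^2 | F_n] = X_n^2 + 1). By OST (τ has finite mean in a bounded region), E[M_τ] = E[M_0] = X_0^2 − 0 = 76^2 = 5776. Also E[M_τ] = E[X_τ^2] − E[τ]. The walk exits at 0 or 159, with P(hit 159 first) = 76/159, so E[X_τ^2] = 159^2 · 76/159 + 0 = 12084. Thus E[τ] = E[X_τ^2] − E[M_τ] = 12084 − 5776 = 6308 = 76(159 − 76) = 6308.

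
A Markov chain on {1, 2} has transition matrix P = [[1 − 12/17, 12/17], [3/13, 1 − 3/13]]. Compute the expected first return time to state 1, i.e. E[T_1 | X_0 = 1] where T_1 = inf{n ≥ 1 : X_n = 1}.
E[T_1 | X_0 = 1] = 1/π_1 = 69/17

For an irreducible recurrent Markov chain with stationary distribution π, E[T_i | X_0 = i] = 1/π_i (Kac's formula). Here π_1 = (3/13)/(12/17 + 3/13) = (3/13)/(207/221) = 17/69, so E[T_1 | X_0 = 1] = 1/π_1 = (12/17 + 3/13)/(3/13) = (207/221)/(3/13) = 69/17.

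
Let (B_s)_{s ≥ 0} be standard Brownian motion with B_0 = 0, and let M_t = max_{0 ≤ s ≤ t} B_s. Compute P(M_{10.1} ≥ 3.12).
P(M_{10.1} ≥ 3.12) = 2·P(B_{10.1} ≥ 3.12) = 2(1 − Φ(3.12/√10.1)) ≈ 0.3262

By the reflection principle for Brownian motion, P(M_t ≥ a) = 2 · P(B_t ≥ a) for a ≥ 0. Since B_t ~ N(0, t), P(B_t ≥ 3.12) = 1 − Φ(3.12/√t) = 1 − Φ(3.12/√10.1) = 1 − Φ(0.9817). So
  P(M_{10.1} ≥ 3.12) = 2(1 − Φ(0.9817)) ≈ 0.3262.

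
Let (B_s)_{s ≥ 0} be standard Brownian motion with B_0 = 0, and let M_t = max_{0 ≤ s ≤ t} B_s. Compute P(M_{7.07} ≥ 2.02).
P(M_{7.07} ≥ 2.02) = 2·P(B_{7.07} ≥ 2.02) = 2(1 − Φ(2.02/√7.07)) ≈ 0.4474

By the reflection principle for Brownian motion, P(M_t ≥ a) = 2 · P(B_t ≥ a) for a ≥ 0. Since B_t ~ N(0, t), P(B_t ≥ 2.02) = 1 − Φ(2.02/√t) = 1 − Φ(2.02/√7.07) = 1 − Φ(0.7597). So
  P(M_{7.07} ≥ 2.02) = 2(1 − Φ(0.7597)) ≈ 0.4474.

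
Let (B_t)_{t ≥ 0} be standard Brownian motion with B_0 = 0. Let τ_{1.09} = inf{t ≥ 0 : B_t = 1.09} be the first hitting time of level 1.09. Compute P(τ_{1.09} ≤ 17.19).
P(τ_{1.09} ≤ 17.19) = 2(1 − Φ(1.09/√17.19)) = 2(1 − Φ(0.2629)) ≈ 0.7926

By the reflection principle for standard BM, P(τ_b ≤ t) = 2 · P(B_t ≥ b). Since B_t ~ N(0, t), P(B_t ≥ 1.09) = 1 − Φ(1.09/√t) = 1 − Φ(1.09/√17.19) = 1 − Φ(0.2629) ≈ 0.39631. Doubling: P(τ_{1.09} ≤ 17.19) ≈ 2 · 0.39631 = 0.79262 ≈ 0.7926.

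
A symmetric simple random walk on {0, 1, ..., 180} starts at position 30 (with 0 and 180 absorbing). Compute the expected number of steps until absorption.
E[τ | X_0 = 30] = 4500

Let v_k = E[τ | X_0 = k]. Boundary: v_0 = v_180 = 0. Recurrence: v_k = 1 + (v_{k-1} + v_{k+1})/2 for 1 ≤ k ≤ 179. The particular solution to v_k − (v_{k-1} + v_{k+1})/2 = 1 is v_k = −k^2. Adding homogeneous solution A + B k and matching boundaries gives v_k = k (180 − k). Substituting k = 30: v_30 = 30 · 150 = 4500.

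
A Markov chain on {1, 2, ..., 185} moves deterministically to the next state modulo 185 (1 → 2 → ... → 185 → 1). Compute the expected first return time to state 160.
E[T_160 | X_0 = 160] = 185

The chain cycles deterministically, so starting at state 160 it returns in exactly 185 steps. Equivalently, the stationary distribution is uniform π_j = 1/185 for every state j, so by Kac's formula E[T_160] = 1/π_160 = 185.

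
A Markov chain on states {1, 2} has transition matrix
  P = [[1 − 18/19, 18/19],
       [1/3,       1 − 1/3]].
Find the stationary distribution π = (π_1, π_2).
π_1 = 19/73, π_2 = 54/73

Solve πP = π with π_1 + π_2 = 1. From πP = π: π_1 · (1 − 18/19) + π_2 · 1/3 = π_1 ⇒ π_2 · 1/3 = π_1 · 18/19 ⇒ π_2/π_1 = (18/19)/(1/3) = 54/19. Together with π_1 + π_2 = 1:
  π_1 = (1/3)/(18/19 + 1/3) = (1/3)/(73/57) = 19/73,
  π_2 = (18/19)/(18/19 + 1/3) = (18/19)/(73/57) = 54/73.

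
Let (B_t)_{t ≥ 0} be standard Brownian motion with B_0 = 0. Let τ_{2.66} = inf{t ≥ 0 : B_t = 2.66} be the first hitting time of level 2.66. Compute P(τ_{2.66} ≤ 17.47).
P(τ_{2.66} ≤ 17.47) = 2(1 − Φ(2.66/√17.47)) = 2(1 − Φ(0.6364)) ≈ 0.5245

By the reflection principle for standard BM, P(τ_b ≤ t) = 2 · P(B_t ≥ b). Since B_t ~ N(0, t), P(B_t ≥ 2.66) = 1 − Φ(2.66/√t) = 1 − Φ(2.66/√17.47) = 1 − Φ(0.6364) ≈ 0.26226. Doubling: P(τ_{2.66} ≤ 17.47) ≈ 2 · 0.26226 = 0.52452 ≈ 0.5245.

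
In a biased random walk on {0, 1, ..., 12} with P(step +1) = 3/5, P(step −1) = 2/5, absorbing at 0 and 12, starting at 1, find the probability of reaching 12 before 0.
P(hit 12 before 0) = (1 − (2/3)^1) / (1 − (2/3)^12) = 177147/527345

Let u_k denote P(reach 12 before 0 | start at k). Boundary: u_0 = 0, u_12 = 1. Recurrence: u_k = 3/5·u_{k+1} + 2/5·u_{k-1} for 1 ≤ k ≤ 11. Try u_k = A + B·r^k with r = q/p = (2/5)/(3/5) = 2/3. Substitution satisfies the recurrence; boundary conditions give:
  u_k = (1 − r^k) / (1 − r^N) = (1 − (2/3)^1) / (1 − (2/3)^12) = 177147/527345.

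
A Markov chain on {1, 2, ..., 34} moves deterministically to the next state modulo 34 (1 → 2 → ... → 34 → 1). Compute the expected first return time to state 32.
E[T_32 | X_0 = 32] = 34

The chain cycles deterministically, so starting at state 32 it returns in exactly 34 steps. Equivalently, the stationary distribution is uniform π_j = 1/34 for every state j, so by Kac's formula E[T_32] = 1/π_32 = 34.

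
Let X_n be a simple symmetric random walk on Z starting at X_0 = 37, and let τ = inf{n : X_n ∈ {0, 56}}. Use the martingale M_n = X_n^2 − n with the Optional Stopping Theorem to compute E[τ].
E[τ] = 703

M_n = X_n^2 − n is a martingale (since E[X_{n+1}^2 | F_n] = X_n^2 + 1). By OST (τ has finite mean in a bounded region), E[M_τ] = E[M_0] = X_0^2 − 0 = 37^2 = 1369. Also E[M_τ] = E[X_τ^2] − E[τ]. The walk exits at 0 or 56, with P(hit 56 first) = 37/56, so E[X_τ^2] = 56^2 · 37/56 + 0 = 2072. Thus E[τ] = E[X_τ^2] − E[M_τ] = 2072 − 1369 = 703 = 37(56 − 37) = 703.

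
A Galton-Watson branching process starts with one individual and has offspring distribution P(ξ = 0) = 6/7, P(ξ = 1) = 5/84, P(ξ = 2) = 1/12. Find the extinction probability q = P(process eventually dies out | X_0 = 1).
q = 1

Mean offspring μ = 0·6/7 + 1·5/84 + 2·1/12 = 19/84 ≤ 1. For μ ≤ 1 with offspring not concentrated at 1, the Galton-Watson process goes extinct almost surely, so q = 1.
(Algebraic check: The pgf is f(s) = 6/7 + 5/84·s + 1/12·s². The extinction probability q is the smallest fixed point of f in [0, 1]. Setting s = f(s):
  1/12·s² + (5/84 − 1)·s + 6/7 = 0
  1/12·s² − (6/7 + 1/12)·s + 6/7 = 0
which factors as (s − 1)·(1/12·s − 6/7) = 0, giving roots s = 1 and s = (6/7)/(1/12) = 72/7. Since 72/7 ≥ 1, the smallest root in [0, 1] is s = 1.)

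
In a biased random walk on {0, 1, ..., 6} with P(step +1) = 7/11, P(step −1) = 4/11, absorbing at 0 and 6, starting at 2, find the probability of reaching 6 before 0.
P(hit 6 before 0) = (1 − (4/7)^2) / (1 − (4/7)^6) = 2401/3441

Let u_k denote P(reach 6 before 0 | start at k). Boundary: u_0 = 0, u_6 = 1. Recurrence: u_k = 7/11·u_{k+1} + 4/11·u_{k-1} for 1 ≤ k ≤ 5. Try u_k = A + B·r^k with r = q/p = (4/11)/(7/11) = 4/7. Substitution satisfies the recurrence; boundary conditions give:
  u_k = (1 − r^k) / (1 − r^N) = (1 − (4/7)^2) / (1 − (4/7)^6) = 2401/3441.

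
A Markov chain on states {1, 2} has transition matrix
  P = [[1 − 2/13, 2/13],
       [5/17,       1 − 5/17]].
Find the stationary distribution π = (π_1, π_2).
π_1 = 65/99, π_2 = 34/99

Solve πP = π with π_1 + π_2 = 1. From πP = π: π_1 · (1 − 2/13) + π_2 · 5/17 = π_1 ⇒ π_2 · 5/17 = π_1 · 2/13 ⇒ π_2/π_1 = (2/13)/(5/17) = 34/65. Together with π_1 + π_2 = 1:
  π_1 = (5/17)/(2/13 + 5/17) = (5/17)/(99/221) = 65/99,
  π_2 = (2/13)/(2/13 + 5/17) = (2/13)/(99/221) = 34/99.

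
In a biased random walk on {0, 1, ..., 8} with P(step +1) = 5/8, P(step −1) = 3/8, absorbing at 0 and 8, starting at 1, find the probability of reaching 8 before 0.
P(hit 8 before 0) = (1 − (3/5)^1) / (1 − (3/5)^8) = 78125/192032

Let u_k denote P(reach 8 before 0 | start at k). Boundary: u_0 = 0, u_8 = 1. Recurrence: u_k = 5/8·u_{k+1} + 3/8·u_{k-1} for 1 ≤ k ≤ 7. Try u_k = A + B·r^k with r = q/p = (3/8)/(5/8) = 3/5. Substitution satisfies the recurrence; boundary conditions give:
  u_k = (1 − r^k) / (1 − r^N) = (1 − (3/5)^1) / (1 − (3/5)^8) = 78125/192032.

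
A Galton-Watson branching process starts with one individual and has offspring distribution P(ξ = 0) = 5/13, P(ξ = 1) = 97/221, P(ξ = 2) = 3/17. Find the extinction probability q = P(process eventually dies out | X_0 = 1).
q = 1

Mean offspring μ = 0·5/13 + 1·97/221 + 2·3/17 = 175/221 ≤ 1. For μ ≤ 1 with offspring not concentrated at 1, the Galton-Watson process goes extinct almost surely, so q = 1.
(Algebraic check: The pgf is f(s) = 5/13 + 97/221·s + 3/17·s². The extinction probability q is the smallest fixed point of f in [0, 1]. Setting s = f(s):
  3/17·s² + (97/221 − 1)·s + 5/13 = 0
  3/17·s² − (5/13 + 3/17)·s + 5/13 = 0
which factors as (s − 1)·(3/17·s − 5/13) = 0, giving roots s = 1 and s = (5/13)/(3/17) = 85/39. Since 85/39 ≥ 1, the smallest root in [0, 1] is s = 1.)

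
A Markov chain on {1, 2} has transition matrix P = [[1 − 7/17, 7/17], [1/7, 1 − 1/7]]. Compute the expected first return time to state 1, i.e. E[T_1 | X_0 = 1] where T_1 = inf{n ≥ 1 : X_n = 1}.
E[T_1 | X_0 = 1] = 1/π_1 = 66/17

For an irreducible recurrent Markov chain with stationary distribution π, E[T_i | X_0 = i] = 1/π_i (Kac's formula). Here π_1 = (1/7)/(7/17 + 1/7) = (1/7)/(66/119) = 17/66, so E[T_1 | X_0 = 1] = 1/π_1 = (7/17 + 1/7)/(1/7) = (66/119)/(1/7) = 66/17.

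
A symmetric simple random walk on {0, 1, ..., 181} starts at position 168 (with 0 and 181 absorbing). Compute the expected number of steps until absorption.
E[τ | X_0 = 168] = 2184

Let v_k = E[τ | X_0 = k]. Boundary: v_0 = v_181 = 0. Recurrence: v_k = 1 + (v_{k-1} + v_{k+1})/2 for 1 ≤ k ≤ 180. The particular solution to v_k − (v_{k-1} + v_{k+1})/2 = 1 is v_k = −k^2. Adding homogeneous solution A + B k and matching boundaries gives v_k = k (181 − k). Substituting k = 168: v_168 = 168 · 13 = 2184.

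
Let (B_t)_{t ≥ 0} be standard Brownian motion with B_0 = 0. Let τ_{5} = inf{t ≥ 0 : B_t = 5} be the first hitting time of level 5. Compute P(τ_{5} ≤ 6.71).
P(τ_{5} ≤ 6.71) = 2(1 − Φ(5/√6.71)) = 2(1 − Φ(1.9302)) ≈ 0.0536

By the reflection principle for standard BM, P(τ_b ≤ t) = 2 · P(B_t ≥ b). Since B_t ~ N(0, t), P(B_t ≥ 5) = 1 − Φ(5/√t) = 1 − Φ(5/√6.71) = 1 − Φ(1.9302) ≈ 0.02679. Doubling: P(τ_{5} ≤ 6.71) ≈ 2 · 0.02679 = 0.05358 ≈ 0.0536.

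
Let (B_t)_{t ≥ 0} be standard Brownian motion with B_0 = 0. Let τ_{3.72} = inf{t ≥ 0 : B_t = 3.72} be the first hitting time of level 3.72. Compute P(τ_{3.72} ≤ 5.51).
P(τ_{3.72} ≤ 5.51) = 2(1 − Φ(3.72/√5.51)) = 2(1 − Φ(1.5848)) ≈ 0.1130

By the reflection principle for standard BM, P(τ_b ≤ t) = 2 · P(B_t ≥ b). Since B_t ~ N(0, t), P(B_t ≥ 3.72) = 1 − Φ(3.72/√t) = 1 − Φ(3.72/√5.51) = 1 − Φ(1.5848) ≈ 0.05651. Doubling: P(τ_{3.72} ≤ 5.51) ≈ 2 · 0.05651 = 0.11302 ≈ 0.1130.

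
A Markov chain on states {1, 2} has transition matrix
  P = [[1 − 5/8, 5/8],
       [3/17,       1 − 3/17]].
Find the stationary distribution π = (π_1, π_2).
π_1 = 24/109, π_2 = 85/109

Solve πP = π with π_1 + π_2 = 1. From πP = π: π_1 · (1 − 5/8) + π_2 · 3/17 = π_1 ⇒ π_2 · 3/17 = π_1 · 5/8 ⇒ π_2/π_1 = (5/8)/(3/17) = 85/24. Together with π_1 + π_2 = 1:
  π_1 = (3/17)/(5/8 + 3/17) = (3/17)/(109/136) = 24/109,
  π_2 = (5/8)/(5/8 + 3/17) = (5/8)/(109/136) = 85/109.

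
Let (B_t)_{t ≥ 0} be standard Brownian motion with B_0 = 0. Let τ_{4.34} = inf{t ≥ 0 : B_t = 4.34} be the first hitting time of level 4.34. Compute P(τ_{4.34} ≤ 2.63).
P(τ_{4.34} ≤ 2.63) = 2(1 − Φ(4.34/√2.63)) = 2(1 − Φ(2.6762)) ≈ 0.0074

By the reflection principle for standard BM, P(τ_b ≤ t) = 2 · P(B_t ≥ b). Since B_t ~ N(0, t), P(B_t ≥ 4.34) = 1 − Φ(4.34/√t) = 1 − Φ(4.34/√2.63) = 1 − Φ(2.6762) ≈ 0.00372. Doubling: P(τ_{4.34} ≤ 2.63) ≈ 2 · 0.00372 = 0.00744 ≈ 0.0074.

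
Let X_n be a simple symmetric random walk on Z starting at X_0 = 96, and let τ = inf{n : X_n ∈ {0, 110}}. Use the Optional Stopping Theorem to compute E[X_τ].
E[X_τ] = 96

X_n is a martingale and τ is a bounded-mean stopping time (indeed τ is finite a.s. with bounded expectation since the walk is in a bounded region). By the OST, E[X_τ] = E[X_0] = 96. Equivalently: E[X_τ] = 110 · P(hit 110 first) + 0 · P(hit 0 first) = 110 · (96/110) = 96.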